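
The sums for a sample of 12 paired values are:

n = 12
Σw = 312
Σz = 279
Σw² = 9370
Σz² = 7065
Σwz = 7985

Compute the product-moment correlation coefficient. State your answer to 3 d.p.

0.857

r = (nΣwz − ΣwΣz) / √[(nΣw² − (Σw)²)(nΣz² − (Σz)²)]
Numerator: 12×7985 − 312×279 = 8772
Denominator: √[(112440 − 97344)(84780 − 77841)] = √[15096 × 6939] = 10234.8006
r = 8772 / 10234.8006 ≈ 0.857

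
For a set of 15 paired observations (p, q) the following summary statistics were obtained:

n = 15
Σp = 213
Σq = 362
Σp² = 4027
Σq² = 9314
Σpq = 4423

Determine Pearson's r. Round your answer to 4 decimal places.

-0.9427

r = (nΣpq − ΣpΣq) / √[(nΣp² − (Σp)²)(nΣq² − (Σq)²)]
Numerator: 15×4423 − 213×362 = -10761
Denominator: √[(60405 − 45369)(139710 − 131044)] = √[15036 × 8666] = 11414.9891
r = -10761 / 11414.9891 ≈ -0.9427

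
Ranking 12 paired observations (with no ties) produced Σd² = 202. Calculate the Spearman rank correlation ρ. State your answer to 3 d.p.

0.294

ρ = 1 − 6Σd² / [n(n²−1)] = 1 − 6×202 / (12×143)
  = 1 − 1212/1716 = 1 − 0.7063 ≈ 0.294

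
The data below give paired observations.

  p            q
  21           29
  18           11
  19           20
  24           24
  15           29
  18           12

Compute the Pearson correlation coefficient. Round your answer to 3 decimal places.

n = 6, Σp = 115, Σq = 125, Σp² = 2251, Σq² = 2923, Σpq = 2414
nΣpq − ΣpΣq = 14484 − 14375 = 109
nΣp² − (Σp)² = 13506 − 13225 = 281; nΣq² − (Σq)² = 17538 − 15625 = 1913
r = 109 / √(281 × 1913) = 109 / 733.1801 ≈ 0.149

0.149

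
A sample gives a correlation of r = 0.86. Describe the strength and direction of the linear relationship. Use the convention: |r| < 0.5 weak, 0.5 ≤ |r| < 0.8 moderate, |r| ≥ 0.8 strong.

r = 0.86 > 0 so the relationship is positive.
|r| = 0.86, which falls in the strong range.

strong positive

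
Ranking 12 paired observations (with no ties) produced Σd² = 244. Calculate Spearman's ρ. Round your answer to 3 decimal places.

0.147

ρ = 1 − 6Σd² / [n(n²−1)] = 1 − 6×244 / (12×143)
  = 1 − 1464/1716 = 1 − 0.8531 ≈ 0.147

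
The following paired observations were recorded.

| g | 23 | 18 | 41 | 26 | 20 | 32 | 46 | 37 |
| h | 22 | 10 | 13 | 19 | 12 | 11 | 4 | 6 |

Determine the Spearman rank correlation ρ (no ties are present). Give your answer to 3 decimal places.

-0.357

Rank g: 3, 1, 7, 4, 2, 5, 8, 6
Rank h: 8, 3, 6, 7, 5, 4, 1, 2
d = rank(g) − rank(h): -5, -2, 1, -3, -3, 1, 7, 4; Σd² = 114
ρ = 1 − 6Σd² / [n(n²−1)] = 1 − 6×114 / (8×63) = 1 − 684/504 ≈ -0.357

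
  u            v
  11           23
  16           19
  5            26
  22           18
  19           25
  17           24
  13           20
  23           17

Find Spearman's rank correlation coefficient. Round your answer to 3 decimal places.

-0.619

Rank u: 2, 4, 1, 7, 6, 5, 3, 8
Rank v: 5, 3, 8, 2, 7, 6, 4, 1
d = rank(u) − rank(v): -3, 1, -7, 5, -1, -1, -1, 7; Σd² = 136
ρ = 1 − 6Σd² / [n(n²−1)] = 1 − 6×136 / (8×63) = 1 − 816/504 ≈ -0.619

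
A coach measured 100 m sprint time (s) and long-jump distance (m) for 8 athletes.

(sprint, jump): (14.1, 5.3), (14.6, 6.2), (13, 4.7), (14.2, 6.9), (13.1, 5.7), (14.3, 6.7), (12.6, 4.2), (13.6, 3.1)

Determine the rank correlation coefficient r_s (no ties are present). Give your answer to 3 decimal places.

0.714

Rank sprint: 5, 8, 2, 6, 3, 7, 1, 4
Rank jump: 4, 6, 3, 8, 5, 7, 2, 1
d = rank(sprint) − rank(jump): 1, 2, -1, -2, -2, 0, -1, 3; Σd² = 24
ρ = 1 − 6Σd² / [n(n²−1)] = 1 − 6×24 / (8×63) = 1 − 144/504 ≈ 0.714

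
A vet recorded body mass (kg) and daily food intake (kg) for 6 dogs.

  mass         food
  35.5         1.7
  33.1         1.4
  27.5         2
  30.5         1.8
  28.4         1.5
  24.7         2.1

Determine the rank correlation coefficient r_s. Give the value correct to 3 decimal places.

Rank mass: 6, 5, 2, 4, 3, 1
Rank food: 3, 1, 5, 4, 2, 6
d = rank(mass) − rank(food): 3, 4, -3, 0, 1, -5; Σd² = 60
ρ = 1 − 6Σd² / [n(n²−1)] = 1 − 6×60 / (6×35) = 1 − 360/210 ≈ -0.714

-0.714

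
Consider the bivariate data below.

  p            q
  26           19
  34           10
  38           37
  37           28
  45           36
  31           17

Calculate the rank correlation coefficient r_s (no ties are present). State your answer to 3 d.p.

0.714

Rank p: 1, 3, 5, 4, 6, 2
Rank q: 3, 1, 6, 4, 5, 2
d = rank(p) − rank(q): -2, 2, -1, 0, 1, 0; Σd² = 10
ρ = 1 − 6Σd² / [n(n²−1)] = 1 − 6×10 / (6×35) = 1 − 60/210 ≈ 0.714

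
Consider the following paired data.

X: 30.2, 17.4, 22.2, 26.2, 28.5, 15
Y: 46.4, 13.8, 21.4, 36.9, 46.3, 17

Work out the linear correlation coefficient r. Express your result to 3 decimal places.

0.953

n = 6, ΣX = 139.5, ΣY = 181.8, ΣX² = 3431.33, ΣY² = 6595.66, ΣXY = 4657.81
nΣXY − ΣXΣY = 27946.86 − 25361.1 = 2585.76
nΣX² − (ΣX)² = 20587.98 − 19460.25 = 1127.73; nΣY² − (ΣY)² = 39573.96 − 33051.24 = 6522.72
r = 2585.76 / √(1127.73 × 6522.72) = 2585.76 / 2712.1702 ≈ 0.953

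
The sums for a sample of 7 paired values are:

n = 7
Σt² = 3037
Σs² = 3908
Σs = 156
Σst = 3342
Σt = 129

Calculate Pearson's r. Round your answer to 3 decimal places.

0.876

r = (nΣst − ΣsΣt) / √[(nΣs² − (Σs)²)(nΣt² − (Σt)²)]
Numerator: 7×3342 − 156×129 = 3270
Denominator: √[(27356 − 24336)(21259 − 16641)] = √[3020 × 4618] = 3734.4826
r = 3270 / 3734.4826 ≈ 0.876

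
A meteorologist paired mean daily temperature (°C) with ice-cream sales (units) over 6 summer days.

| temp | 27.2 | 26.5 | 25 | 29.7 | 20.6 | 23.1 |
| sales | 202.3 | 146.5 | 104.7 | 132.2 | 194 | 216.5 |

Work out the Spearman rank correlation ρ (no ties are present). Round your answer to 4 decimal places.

-0.3143

Rank temp: 5, 4, 3, 6, 1, 2
Rank sales: 5, 3, 1, 2, 4, 6
d = rank(temp) − rank(sales): 0, 1, 2, 4, -3, -4; Σd² = 46
ρ = 1 − 6Σd² / [n(n²−1)] = 1 − 6×46 / (6×35) = 1 − 276/210 ≈ -0.3143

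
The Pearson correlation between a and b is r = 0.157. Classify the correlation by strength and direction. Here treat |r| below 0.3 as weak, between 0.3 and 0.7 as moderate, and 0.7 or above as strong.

r = 0.157 > 0 so the relationship is positive.
|r| = 0.157, which falls in the weak range.

weak positive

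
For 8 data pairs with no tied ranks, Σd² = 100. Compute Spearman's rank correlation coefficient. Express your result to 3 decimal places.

ρ = 1 − 6Σd² / [n(n²−1)] = 1 − 6×100 / (8×63)
  = 1 − 600/504 = 1 − 1.1905 ≈ -0.190

-0.190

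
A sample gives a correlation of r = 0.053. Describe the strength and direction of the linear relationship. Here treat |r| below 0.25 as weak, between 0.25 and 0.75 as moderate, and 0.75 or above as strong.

weak positive

r = 0.053 > 0 so the relationship is positive.
|r| = 0.053, which falls in the weak range.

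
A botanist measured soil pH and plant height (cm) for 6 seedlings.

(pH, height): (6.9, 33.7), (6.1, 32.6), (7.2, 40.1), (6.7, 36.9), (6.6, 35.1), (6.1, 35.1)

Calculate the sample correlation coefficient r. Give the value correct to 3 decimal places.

n = 6, Σx = 39.6, Σy = 213.5, Σx² = 262.32, Σy² = 7632.09, Σxy = 1413.11
nΣxy − ΣxΣy = 8478.66 − 8454.6 = 24.06
nΣx² − (Σx)² = 1573.92 − 1568.16 = 5.76; nΣy² − (Σy)² = 45792.54 − 45582.25 = 210.29
r = 24.06 / √(5.76 × 210.29) = 24.06 / 34.8033 ≈ 0.691

0.691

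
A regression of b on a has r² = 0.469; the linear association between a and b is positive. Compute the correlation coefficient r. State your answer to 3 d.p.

0.685

|r| = √0.469 = 0.685
The association is positive, so r = 0.685.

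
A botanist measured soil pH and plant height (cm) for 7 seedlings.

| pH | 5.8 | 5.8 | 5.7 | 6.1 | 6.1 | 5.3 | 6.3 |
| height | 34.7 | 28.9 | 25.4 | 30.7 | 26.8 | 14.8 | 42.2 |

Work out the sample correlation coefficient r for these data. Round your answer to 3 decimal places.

0.828

n = 7, Σx = 41.1, Σy = 203.5, Σx² = 241.97, Σy² = 6345.07, Σxy = 1208.71
nΣxy − ΣxΣy = 8460.97 − 8363.85 = 97.12
nΣx² − (Σx)² = 1693.79 − 1689.21 = 4.58; nΣy² − (Σy)² = 44415.49 − 41412.25 = 3003.24
r = 97.12 / √(4.58 × 3003.24) = 97.12 / 117.2810 ≈ 0.828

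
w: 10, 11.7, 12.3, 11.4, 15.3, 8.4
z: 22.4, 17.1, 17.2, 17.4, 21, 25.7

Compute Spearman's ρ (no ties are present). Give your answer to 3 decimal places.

-0.600

Rank w: 2, 4, 5, 3, 6, 1
Rank z: 5, 1, 2, 3, 4, 6
d = rank(w) − rank(z): -3, 3, 3, 0, 2, -5; Σd² = 56
ρ = 1 − 6Σd² / [n(n²−1)] = 1 − 6×56 / (6×35) = 1 − 336/210 ≈ -0.600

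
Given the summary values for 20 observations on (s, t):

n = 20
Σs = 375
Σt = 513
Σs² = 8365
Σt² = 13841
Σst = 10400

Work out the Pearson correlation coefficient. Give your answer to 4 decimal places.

0.8188

r = (nΣst − ΣsΣt) / √[(nΣs² − (Σs)²)(nΣt² − (Σt)²)]
Numerator: 20×10400 − 375×513 = 15625
Denominator: √[(167300 − 140625)(276820 − 263169)] = √[26675 × 13651] = 19082.4638
r = 15625 / 19082.4638 ≈ 0.8188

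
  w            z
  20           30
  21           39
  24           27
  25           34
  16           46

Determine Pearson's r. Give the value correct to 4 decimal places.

-0.7285

n = 5, Σw = 106, Σz = 176, Σw² = 2298, Σz² = 6422, Σwz = 3653
nΣwz − ΣwΣz = 18265 − 18656 = -391
nΣw² − (Σw)² = 11490 − 11236 = 254; nΣz² − (Σz)² = 32110 − 30976 = 1134
r = -391 / √(254 × 1134) = -391 / 536.6899 ≈ -0.7285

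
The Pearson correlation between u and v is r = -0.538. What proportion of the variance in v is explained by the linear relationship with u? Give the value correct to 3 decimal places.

0.289

r² = (-0.538)² = 0.289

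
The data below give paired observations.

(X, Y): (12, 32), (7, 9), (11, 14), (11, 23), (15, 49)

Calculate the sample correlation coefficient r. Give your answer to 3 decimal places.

0.918

n = 5, ΣX = 56, ΣY = 127, ΣX² = 660, ΣY² = 4231, ΣXY = 1589
nΣXY − ΣXΣY = 7945 − 7112 = 833
nΣX² − (ΣX)² = 3300 − 3136 = 164; nΣY² − (ΣY)² = 21155 − 16129 = 5026
r = 833 / √(164 × 5026) = 833 / 907.8899 ≈ 0.918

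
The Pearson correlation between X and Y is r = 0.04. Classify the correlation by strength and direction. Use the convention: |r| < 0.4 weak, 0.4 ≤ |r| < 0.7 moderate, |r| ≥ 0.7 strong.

r = 0.04 > 0 so the relationship is positive.
|r| = 0.04, which falls in the weak range.

weak positive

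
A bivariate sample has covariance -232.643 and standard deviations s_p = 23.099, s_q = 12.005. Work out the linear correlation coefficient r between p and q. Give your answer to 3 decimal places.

-0.839

r = Cov(p,q) / (s_p · s_q) = -232.643 / (23.099 × 12.005)
  = -232.643 / 277.3035 ≈ -0.839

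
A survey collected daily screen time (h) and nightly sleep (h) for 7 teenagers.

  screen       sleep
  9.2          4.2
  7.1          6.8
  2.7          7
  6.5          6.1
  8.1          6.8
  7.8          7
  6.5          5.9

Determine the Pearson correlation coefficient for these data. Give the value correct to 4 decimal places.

-0.4993

n = 7, Σx = 47.9, Σy = 43.8, Σx² = 353.29, Σy² = 280.14, Σxy = 293.5
nΣxy − ΣxΣy = 2054.5 − 2098.02 = -43.52
nΣx² − (Σx)² = 2473.03 − 2294.41 = 178.62; nΣy² − (Σy)² = 1960.98 − 1918.44 = 42.54
r = -43.52 / √(178.62 × 42.54) = -43.52 / 87.1693 ≈ -0.4993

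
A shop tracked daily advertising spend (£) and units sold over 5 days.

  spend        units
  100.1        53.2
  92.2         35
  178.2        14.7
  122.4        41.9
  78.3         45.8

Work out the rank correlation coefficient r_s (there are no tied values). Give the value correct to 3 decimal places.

Rank spend: 3, 2, 5, 4, 1
Rank units: 5, 2, 1, 3, 4
d = rank(spend) − rank(units): -2, 0, 4, 1, -3; Σd² = 30
ρ = 1 − 6Σd² / [n(n²−1)] = 1 − 6×30 / (5×24) = 1 − 180/120 ≈ -0.500

-0.500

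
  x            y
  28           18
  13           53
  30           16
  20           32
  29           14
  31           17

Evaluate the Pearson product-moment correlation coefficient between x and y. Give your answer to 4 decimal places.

-0.9780

n = 6, Σx = 151, Σy = 150, Σx² = 4055, Σy² = 4898, Σxy = 3246
nΣxy − ΣxΣy = 19476 − 22650 = -3174
nΣx² − (Σx)² = 24330 − 22801 = 1529; nΣy² − (Σy)² = 29388 − 22500 = 6888
r = -3174 / √(1529 × 6888) = -3174 / 3245.2661 ≈ -0.9780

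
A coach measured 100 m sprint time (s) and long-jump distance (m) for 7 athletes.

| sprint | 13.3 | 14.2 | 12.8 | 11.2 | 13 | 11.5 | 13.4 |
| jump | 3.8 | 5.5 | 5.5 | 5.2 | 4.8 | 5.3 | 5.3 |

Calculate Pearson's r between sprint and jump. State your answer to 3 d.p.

n = 7, Σx = 89.4, Σy = 35.4, Σx² = 1148.62, Σy² = 181.2, Σxy = 451.65
nΣxy − ΣxΣy = 3161.55 − 3164.76 = -3.21
nΣx² − (Σx)² = 8040.34 − 7992.36 = 47.98; nΣy² − (Σy)² = 1268.4 − 1253.16 = 15.24
r = -3.21 / √(47.98 × 15.24) = -3.21 / 27.0410 ≈ -0.119

-0.119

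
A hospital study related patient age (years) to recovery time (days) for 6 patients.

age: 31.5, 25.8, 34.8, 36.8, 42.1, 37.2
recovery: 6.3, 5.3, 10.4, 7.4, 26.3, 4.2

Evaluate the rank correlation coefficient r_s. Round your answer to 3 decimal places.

Rank age: 2, 1, 3, 4, 6, 5
Rank recovery: 3, 2, 5, 4, 6, 1
d = rank(age) − rank(recovery): -1, -1, -2, 0, 0, 4; Σd² = 22
ρ = 1 − 6Σd² / [n(n²−1)] = 1 − 6×22 / (6×35) = 1 − 132/210 ≈ 0.371

0.371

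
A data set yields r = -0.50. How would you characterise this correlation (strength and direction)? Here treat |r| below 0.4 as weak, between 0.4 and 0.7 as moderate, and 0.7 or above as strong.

moderate negative

r = -0.50 < 0 so the relationship is negative.
|r| = 0.50, which falls in the moderate range.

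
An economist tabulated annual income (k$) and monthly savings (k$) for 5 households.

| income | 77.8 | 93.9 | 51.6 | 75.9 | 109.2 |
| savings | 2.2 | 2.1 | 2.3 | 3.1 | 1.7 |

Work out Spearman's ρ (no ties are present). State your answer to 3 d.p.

Rank income: 3, 4, 1, 2, 5
Rank savings: 3, 2, 4, 5, 1
d = rank(income) − rank(savings): 0, 2, -3, -3, 4; Σd² = 38
ρ = 1 − 6Σd² / [n(n²−1)] = 1 − 6×38 / (5×24) = 1 − 228/120 ≈ -0.900

-0.900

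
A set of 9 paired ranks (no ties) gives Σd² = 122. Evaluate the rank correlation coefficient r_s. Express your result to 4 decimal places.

-0.0167

ρ = 1 − 6Σd² / [n(n²−1)] = 1 − 6×122 / (9×80)
  = 1 − 732/720 = 1 − 1.01667 ≈ -0.0167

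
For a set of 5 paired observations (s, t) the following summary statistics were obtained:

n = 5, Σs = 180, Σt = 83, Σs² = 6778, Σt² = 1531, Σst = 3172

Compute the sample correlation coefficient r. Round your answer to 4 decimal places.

r = (nΣst − ΣsΣt) / √[(nΣs² − (Σs)²)(nΣt² − (Σt)²)]
Numerator: 5×3172 − 180×83 = 920
Denominator: √[(33890 − 32400)(7655 − 6889)] = √[1490 × 766] = 1068.3352
r = 920 / 1068.3352 ≈ 0.8612

0.8612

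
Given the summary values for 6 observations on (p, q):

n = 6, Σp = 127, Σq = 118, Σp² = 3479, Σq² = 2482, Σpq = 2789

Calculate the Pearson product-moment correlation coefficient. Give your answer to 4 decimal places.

0.8156

r = (nΣpq − ΣpΣq) / √[(nΣp² − (Σp)²)(nΣq² − (Σq)²)]
Numerator: 6×2789 − 127×118 = 1748
Denominator: √[(20874 − 16129)(14892 − 13924)] = √[4745 × 968] = 2143.1659
r = 1748 / 2143.1659 ≈ 0.8156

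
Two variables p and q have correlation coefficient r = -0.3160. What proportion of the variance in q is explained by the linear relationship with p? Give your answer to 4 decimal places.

r² = (-0.3160)² = 0.0999

0.0999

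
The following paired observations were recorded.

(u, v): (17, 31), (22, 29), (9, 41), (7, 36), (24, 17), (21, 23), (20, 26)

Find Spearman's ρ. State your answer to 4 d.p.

Rank u: 3, 6, 2, 1, 7, 5, 4
Rank v: 5, 4, 7, 6, 1, 2, 3
d = rank(u) − rank(v): -2, 2, -5, -5, 6, 3, 1; Σd² = 104
ρ = 1 − 6Σd² / [n(n²−1)] = 1 − 6×104 / (7×48) = 1 − 624/336 ≈ -0.8571

-0.8571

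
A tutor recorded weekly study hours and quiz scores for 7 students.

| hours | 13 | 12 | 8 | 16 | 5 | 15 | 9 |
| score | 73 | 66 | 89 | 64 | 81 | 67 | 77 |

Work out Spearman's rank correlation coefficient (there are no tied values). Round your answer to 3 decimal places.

Rank hours: 5, 4, 2, 7, 1, 6, 3
Rank score: 4, 2, 7, 1, 6, 3, 5
d = rank(hours) − rank(score): 1, 2, -5, 6, -5, 3, -2; Σd² = 104
ρ = 1 − 6Σd² / [n(n²−1)] = 1 − 6×104 / (7×48) = 1 − 624/336 ≈ -0.857

-0.857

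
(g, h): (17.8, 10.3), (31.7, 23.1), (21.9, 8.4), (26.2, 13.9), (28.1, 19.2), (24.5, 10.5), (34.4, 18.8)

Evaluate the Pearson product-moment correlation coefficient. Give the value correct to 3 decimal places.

n = 7, Σg = 184.6, Σh = 104.2, Σg² = 5061, Σh² = 1735.8, Σgh = 2907.24
nΣgh − ΣgΣh = 20350.68 − 19235.32 = 1115.36
nΣg² − (Σg)² = 35427 − 34077.16 = 1349.84; nΣh² − (Σh)² = 12150.6 − 10857.64 = 1292.96
r = 1115.36 / √(1349.84 × 1292.96) = 1115.36 / 1321.0939 ≈ 0.844

0.844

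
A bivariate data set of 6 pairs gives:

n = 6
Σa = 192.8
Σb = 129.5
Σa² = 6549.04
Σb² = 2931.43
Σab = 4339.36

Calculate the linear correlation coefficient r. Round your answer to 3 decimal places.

0.811

r = (nΣab − ΣaΣb) / √[(nΣa² − (Σa)²)(nΣb² − (Σb)²)]
Numerator: 6×4339.36 − 192.8×129.5 = 1068.56
Denominator: √[(39294.24 − 37171.84)(17588.58 − 16770.25)] = √[2122.4 × 818.33] = 1317.8860
r = 1068.56 / 1317.8860 ≈ 0.811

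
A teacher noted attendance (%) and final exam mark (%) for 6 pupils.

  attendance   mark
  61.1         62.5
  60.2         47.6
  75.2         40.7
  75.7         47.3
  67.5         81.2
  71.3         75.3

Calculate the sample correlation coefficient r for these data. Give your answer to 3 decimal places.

n = 6, Σx = 411, Σy = 354.6, Σx² = 28382.72, Σy² = 22329.32, Σxy = 24175.41
nΣxy − ΣxΣy = 145052.46 − 145740.6 = -688.14
nΣx² − (Σx)² = 170296.32 − 168921 = 1375.32; nΣy² − (Σy)² = 133975.92 − 125741.16 = 8234.76
r = -688.14 / √(1375.32 × 8234.76) = -688.14 / 3365.3276 ≈ -0.204

-0.204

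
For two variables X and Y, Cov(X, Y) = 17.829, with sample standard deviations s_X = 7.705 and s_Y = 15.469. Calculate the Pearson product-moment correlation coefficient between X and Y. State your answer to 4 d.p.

0.1496

r = Cov(X,Y) / (s_X · s_Y) = 17.829 / (7.705 × 15.469)
  = 17.829 / 119.1886 ≈ 0.1496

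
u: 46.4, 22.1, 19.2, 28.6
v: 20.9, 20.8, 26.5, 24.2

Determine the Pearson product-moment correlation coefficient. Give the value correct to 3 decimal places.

-0.555

n = 4, Σu = 116.3, Σv = 92.4, Σu² = 3827.97, Σv² = 2157.34, Σuv = 2630.36
nΣuv − ΣuΣv = 10521.44 − 10746.12 = -224.68
nΣu² − (Σu)² = 15311.88 − 13525.69 = 1786.19; nΣv² − (Σv)² = 8629.36 − 8537.76 = 91.6
r = -224.68 / √(1786.19 × 91.6) = -224.68 / 404.4935 ≈ -0.555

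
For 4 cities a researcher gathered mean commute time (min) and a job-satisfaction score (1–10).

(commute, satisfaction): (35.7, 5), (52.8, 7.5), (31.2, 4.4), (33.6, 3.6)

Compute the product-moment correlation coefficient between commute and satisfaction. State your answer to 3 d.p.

0.949

n = 4, Σx = 153.3, Σy = 20.5, Σx² = 6164.73, Σy² = 113.57, Σxy = 832.74
nΣxy − ΣxΣy = 3330.96 − 3142.65 = 188.31
nΣx² − (Σx)² = 24658.92 − 23500.89 = 1158.03; nΣy² − (Σy)² = 454.28 − 420.25 = 34.03
r = 188.31 / √(1158.03 × 34.03) = 188.31 / 198.5139 ≈ 0.949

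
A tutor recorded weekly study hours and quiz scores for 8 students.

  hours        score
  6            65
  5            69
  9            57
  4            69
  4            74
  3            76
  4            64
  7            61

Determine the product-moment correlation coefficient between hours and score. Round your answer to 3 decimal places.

-0.875

n = 8, Σx = 42, Σy = 535, Σx² = 248, Σy² = 36065, Σxy = 2731
nΣxy − ΣxΣy = 21848 − 22470 = -622
nΣx² − (Σx)² = 1984 − 1764 = 220; nΣy² − (Σy)² = 288520 − 286225 = 2295
r = -622 / √(220 × 2295) = -622 / 710.5632 ≈ -0.875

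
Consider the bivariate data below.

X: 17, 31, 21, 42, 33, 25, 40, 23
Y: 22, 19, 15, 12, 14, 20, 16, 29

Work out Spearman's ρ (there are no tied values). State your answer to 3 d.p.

Rank X: 1, 5, 2, 8, 6, 4, 7, 3
Rank Y: 7, 5, 3, 1, 2, 6, 4, 8
d = rank(X) − rank(Y): -6, 0, -1, 7, 4, -2, 3, -5; Σd² = 140
ρ = 1 − 6Σd² / [n(n²−1)] = 1 − 6×140 / (8×63) = 1 − 840/504 ≈ -0.667

-0.667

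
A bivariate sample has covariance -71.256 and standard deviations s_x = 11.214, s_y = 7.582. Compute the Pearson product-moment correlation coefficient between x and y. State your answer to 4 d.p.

-0.8381

r = Cov(x,y) / (s_x · s_y) = -71.256 / (11.214 × 7.582)
  = -71.256 / 85.0245 ≈ -0.8381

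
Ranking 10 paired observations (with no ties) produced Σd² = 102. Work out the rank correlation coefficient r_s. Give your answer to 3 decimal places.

0.382

ρ = 1 − 6Σd² / [n(n²−1)] = 1 − 6×102 / (10×99)
  = 1 − 612/990 = 1 − 0.6182 ≈ 0.382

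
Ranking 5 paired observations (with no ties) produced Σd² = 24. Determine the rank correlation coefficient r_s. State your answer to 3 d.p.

-0.200

ρ = 1 − 6Σd² / [n(n²−1)] = 1 − 6×24 / (5×24)
  = 1 − 144/120 = 1 − 1.2000 ≈ -0.200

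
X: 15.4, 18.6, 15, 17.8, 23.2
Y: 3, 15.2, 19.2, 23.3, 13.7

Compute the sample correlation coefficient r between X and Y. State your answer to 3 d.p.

0.103

n = 5, ΣX = 90, ΣY = 74.4, ΣX² = 1663.2, ΣY² = 1339.26, ΣXY = 1349.5
nΣXY − ΣXΣY = 6747.5 − 6696 = 51.5
nΣX² − (ΣX)² = 8316 − 8100 = 216; nΣY² − (ΣY)² = 6696.3 − 5535.36 = 1160.94
r = 51.5 / √(216 × 1160.94) = 51.5 / 500.7625 ≈ 0.103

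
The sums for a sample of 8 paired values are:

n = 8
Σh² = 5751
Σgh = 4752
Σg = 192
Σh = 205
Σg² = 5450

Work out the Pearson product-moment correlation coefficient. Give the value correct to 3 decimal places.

-0.259

r = (nΣgh − ΣgΣh) / √[(nΣg² − (Σg)²)(nΣh² − (Σh)²)]
Numerator: 8×4752 − 192×205 = -1344
Denominator: √[(43600 − 36864)(46008 − 42025)] = √[6736 × 3983] = 5179.7189
r = -1344 / 5179.7189 ≈ -0.259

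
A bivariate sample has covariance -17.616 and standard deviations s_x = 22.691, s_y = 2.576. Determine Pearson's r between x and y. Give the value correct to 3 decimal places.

-0.301

r = Cov(x,y) / (s_x · s_y) = -17.616 / (22.691 × 2.576)
  = -17.616 / 58.4520 ≈ -0.301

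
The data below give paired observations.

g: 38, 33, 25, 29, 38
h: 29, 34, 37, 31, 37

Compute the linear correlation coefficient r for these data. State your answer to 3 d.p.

n = 5, Σg = 163, Σh = 168, Σg² = 5443, Σh² = 5696, Σgh = 5454
nΣgh − ΣgΣh = 27270 − 27384 = -114
nΣg² − (Σg)² = 27215 − 26569 = 646; nΣh² − (Σh)² = 28480 − 28224 = 256
r = -114 / √(646 × 256) = -114 / 406.6645 ≈ -0.280

-0.280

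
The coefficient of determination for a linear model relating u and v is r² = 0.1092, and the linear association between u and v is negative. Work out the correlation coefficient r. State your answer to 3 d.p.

|r| = √0.1092 = 0.330
The association is negative, so r = −0.330.

-0.330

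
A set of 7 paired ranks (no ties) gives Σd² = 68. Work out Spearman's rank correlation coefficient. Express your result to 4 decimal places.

-0.2143

ρ = 1 − 6Σd² / [n(n²−1)] = 1 − 6×68 / (7×48)
  = 1 − 408/336 = 1 − 1.21429 ≈ -0.2143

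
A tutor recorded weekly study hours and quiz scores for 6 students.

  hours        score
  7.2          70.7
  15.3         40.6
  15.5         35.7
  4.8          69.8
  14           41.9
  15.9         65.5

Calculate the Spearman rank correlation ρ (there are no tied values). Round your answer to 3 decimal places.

Rank hours: 2, 4, 5, 1, 3, 6
Rank score: 6, 2, 1, 5, 3, 4
d = rank(hours) − rank(score): -4, 2, 4, -4, 0, 2; Σd² = 56
ρ = 1 − 6Σd² / [n(n²−1)] = 1 − 6×56 / (6×35) = 1 − 336/210 ≈ -0.600

-0.600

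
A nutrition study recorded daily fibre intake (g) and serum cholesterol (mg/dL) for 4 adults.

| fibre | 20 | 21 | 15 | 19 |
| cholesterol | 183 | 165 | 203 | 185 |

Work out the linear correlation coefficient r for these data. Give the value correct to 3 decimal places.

n = 4, Σx = 75, Σy = 736, Σx² = 1427, Σy² = 136148, Σxy = 13685
nΣxy − ΣxΣy = 54740 − 55200 = -460
nΣx² − (Σx)² = 5708 − 5625 = 83; nΣy² − (Σy)² = 544592 − 541696 = 2896
r = -460 / √(83 × 2896) = -460 / 490.2734 ≈ -0.938

-0.938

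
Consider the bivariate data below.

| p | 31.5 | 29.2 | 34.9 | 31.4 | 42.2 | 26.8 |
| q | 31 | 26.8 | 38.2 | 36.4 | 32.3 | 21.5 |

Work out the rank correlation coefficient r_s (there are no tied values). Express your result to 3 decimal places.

Rank p: 4, 2, 5, 3, 6, 1
Rank q: 3, 2, 6, 5, 4, 1
d = rank(p) − rank(q): 1, 0, -1, -2, 2, 0; Σd² = 10
ρ = 1 − 6Σd² / [n(n²−1)] = 1 − 6×10 / (6×35) = 1 − 60/210 ≈ 0.714

0.714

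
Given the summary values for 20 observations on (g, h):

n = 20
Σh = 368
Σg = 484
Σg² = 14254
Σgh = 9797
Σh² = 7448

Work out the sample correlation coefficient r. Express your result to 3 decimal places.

0.680

r = (nΣgh − ΣgΣh) / √[(nΣg² − (Σg)²)(nΣh² − (Σh)²)]
Numerator: 20×9797 − 484×368 = 17828
Denominator: √[(285080 − 234256)(148960 − 135424)] = √[50824 × 13536] = 26228.8708
r = 17828 / 26228.8708 ≈ 0.680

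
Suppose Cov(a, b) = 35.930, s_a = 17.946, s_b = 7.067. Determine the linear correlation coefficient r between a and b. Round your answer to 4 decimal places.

0.2833

r = Cov(a,b) / (s_a · s_b) = 35.930 / (17.946 × 7.067)
  = 35.930 / 126.8244 ≈ 0.2833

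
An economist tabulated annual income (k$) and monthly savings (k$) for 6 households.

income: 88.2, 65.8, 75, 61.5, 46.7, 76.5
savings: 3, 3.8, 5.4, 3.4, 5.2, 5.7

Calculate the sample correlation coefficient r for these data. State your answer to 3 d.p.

n = 6, Σx = 413.7, Σy = 26.5, Σx² = 29549.27, Σy² = 123.69, Σxy = 1807.63
nΣxy − ΣxΣy = 10845.78 − 10963.05 = -117.27
nΣx² − (Σx)² = 177295.62 − 171147.69 = 6147.93; nΣy² − (Σy)² = 742.14 − 702.25 = 39.89
r = -117.27 / √(6147.93 × 39.89) = -117.27 / 495.2181 ≈ -0.237

-0.237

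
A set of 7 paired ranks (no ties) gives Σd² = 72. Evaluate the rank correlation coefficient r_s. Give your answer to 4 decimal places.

ρ = 1 − 6Σd² / [n(n²−1)] = 1 − 6×72 / (7×48)
  = 1 − 432/336 = 1 − 1.28571 ≈ -0.2857

-0.2857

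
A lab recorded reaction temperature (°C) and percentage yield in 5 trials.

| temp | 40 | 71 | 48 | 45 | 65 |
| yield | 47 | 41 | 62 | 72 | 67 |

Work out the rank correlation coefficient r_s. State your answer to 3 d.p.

-0.300

Rank temp: 1, 5, 3, 2, 4
Rank yield: 2, 1, 3, 5, 4
d = rank(temp) − rank(yield): -1, 4, 0, -3, 0; Σd² = 26
ρ = 1 − 6Σd² / [n(n²−1)] = 1 − 6×26 / (5×24) = 1 − 156/120 ≈ -0.300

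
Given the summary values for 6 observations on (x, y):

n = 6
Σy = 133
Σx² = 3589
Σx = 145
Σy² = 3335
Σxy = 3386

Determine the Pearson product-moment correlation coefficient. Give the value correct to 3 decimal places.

r = (nΣxy − ΣxΣy) / √[(nΣx² − (Σx)²)(nΣy² − (Σy)²)]
Numerator: 6×3386 − 145×133 = 1031
Denominator: √[(21534 − 21025)(20010 − 17689)] = √[509 × 2321] = 1086.9172
r = 1031 / 1086.9172 ≈ 0.949

0.949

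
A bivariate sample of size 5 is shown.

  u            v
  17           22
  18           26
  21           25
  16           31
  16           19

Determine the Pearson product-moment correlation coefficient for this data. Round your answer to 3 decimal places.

0.059

n = 5, Σu = 88, Σv = 123, Σu² = 1566, Σv² = 3107, Σuv = 2167
nΣuv − ΣuΣv = 10835 − 10824 = 11
nΣu² − (Σu)² = 7830 − 7744 = 86; nΣv² − (Σv)² = 15535 − 15129 = 406
r = 11 / √(86 × 406) = 11 / 186.8582 ≈ 0.059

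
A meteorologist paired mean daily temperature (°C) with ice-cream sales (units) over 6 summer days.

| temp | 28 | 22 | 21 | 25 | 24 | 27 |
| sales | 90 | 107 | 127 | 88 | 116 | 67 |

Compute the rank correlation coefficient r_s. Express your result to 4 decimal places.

-0.7714

Rank temp: 6, 2, 1, 4, 3, 5
Rank sales: 3, 4, 6, 2, 5, 1
d = rank(temp) − rank(sales): 3, -2, -5, 2, -2, 4; Σd² = 62
ρ = 1 − 6Σd² / [n(n²−1)] = 1 − 6×62 / (6×35) = 1 − 372/210 ≈ -0.7714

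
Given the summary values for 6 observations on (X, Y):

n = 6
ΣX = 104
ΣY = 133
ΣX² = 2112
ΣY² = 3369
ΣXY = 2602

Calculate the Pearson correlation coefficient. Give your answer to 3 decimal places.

0.822

r = (nΣXY − ΣXΣY) / √[(nΣX² − (ΣX)²)(nΣY² − (ΣY)²)]
Numerator: 6×2602 − 104×133 = 1780
Denominator: √[(12672 − 10816)(20214 − 17689)] = √[1856 × 2525] = 2164.8095
r = 1780 / 2164.8095 ≈ 0.822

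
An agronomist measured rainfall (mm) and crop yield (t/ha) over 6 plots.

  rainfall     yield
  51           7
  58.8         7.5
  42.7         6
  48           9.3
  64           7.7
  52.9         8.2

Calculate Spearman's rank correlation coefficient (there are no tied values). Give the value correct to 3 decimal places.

Rank rainfall: 3, 5, 1, 2, 6, 4
Rank yield: 2, 3, 1, 6, 4, 5
d = rank(rainfall) − rank(yield): 1, 2, 0, -4, 2, -1; Σd² = 26
ρ = 1 − 6Σd² / [n(n²−1)] = 1 − 6×26 / (6×35) = 1 − 156/210 ≈ 0.257

0.257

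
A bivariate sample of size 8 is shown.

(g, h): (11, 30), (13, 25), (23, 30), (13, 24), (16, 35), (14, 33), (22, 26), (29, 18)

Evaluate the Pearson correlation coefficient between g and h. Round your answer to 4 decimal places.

n = 8, Σg = 141, Σh = 221, Σg² = 2765, Σh² = 6315, Σgh = 3773
nΣgh − ΣgΣh = 30184 − 31161 = -977
nΣg² − (Σg)² = 22120 − 19881 = 2239; nΣh² − (Σh)² = 50520 − 48841 = 1679
r = -977 / √(2239 × 1679) = -977 / 1938.8865 ≈ -0.5039

-0.5039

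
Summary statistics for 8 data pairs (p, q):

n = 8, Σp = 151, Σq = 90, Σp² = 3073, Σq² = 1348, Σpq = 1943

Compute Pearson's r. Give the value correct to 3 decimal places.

0.893

r = (nΣpq − ΣpΣq) / √[(nΣp² − (Σp)²)(nΣq² − (Σq)²)]
Numerator: 8×1943 − 151×90 = 1954
Denominator: √[(24584 − 22801)(10784 − 8100)] = √[1783 × 2684] = 2187.5950
r = 1954 / 2187.5950 ≈ 0.893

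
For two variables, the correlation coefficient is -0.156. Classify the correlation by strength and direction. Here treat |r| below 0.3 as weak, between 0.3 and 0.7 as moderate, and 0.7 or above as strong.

r = -0.156 < 0 so the relationship is negative.
|r| = 0.156, which falls in the weak range.

weak negative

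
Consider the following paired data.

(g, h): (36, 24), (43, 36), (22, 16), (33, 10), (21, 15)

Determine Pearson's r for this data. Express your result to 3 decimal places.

0.727

n = 5, Σg = 155, Σh = 101, Σg² = 5159, Σh² = 2453, Σgh = 3409
nΣgh − ΣgΣh = 17045 − 15655 = 1390
nΣg² − (Σg)² = 25795 − 24025 = 1770; nΣh² − (Σh)² = 12265 − 10201 = 2064
r = 1390 / √(1770 × 2064) = 1390 / 1911.3555 ≈ 0.727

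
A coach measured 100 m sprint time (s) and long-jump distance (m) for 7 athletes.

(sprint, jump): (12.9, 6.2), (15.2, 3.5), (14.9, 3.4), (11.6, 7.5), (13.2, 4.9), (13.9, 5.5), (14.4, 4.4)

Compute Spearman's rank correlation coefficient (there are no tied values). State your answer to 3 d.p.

-0.929

Rank sprint: 2, 7, 6, 1, 3, 4, 5
Rank jump: 6, 2, 1, 7, 4, 5, 3
d = rank(sprint) − rank(jump): -4, 5, 5, -6, -1, -1, 2; Σd² = 108
ρ = 1 − 6Σd² / [n(n²−1)] = 1 − 6×108 / (7×48) = 1 − 648/336 ≈ -0.929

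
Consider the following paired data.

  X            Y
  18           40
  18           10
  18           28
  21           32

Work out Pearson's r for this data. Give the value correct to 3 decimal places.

n = 4, ΣX = 75, ΣY = 110, ΣX² = 1413, ΣY² = 3508, ΣXY = 2076
nΣXY − ΣXΣY = 8304 − 8250 = 54
nΣX² − (ΣX)² = 5652 − 5625 = 27; nΣY² − (ΣY)² = 14032 − 12100 = 1932
r = 54 / √(27 × 1932) = 54 / 228.3944 ≈ 0.236

0.236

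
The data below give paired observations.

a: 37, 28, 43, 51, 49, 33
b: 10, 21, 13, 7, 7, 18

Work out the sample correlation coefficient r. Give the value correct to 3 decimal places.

n = 6, Σa = 241, Σb = 76, Σa² = 10093, Σb² = 1132, Σab = 2811
nΣab − ΣaΣb = 16866 − 18316 = -1450
nΣa² − (Σa)² = 60558 − 58081 = 2477; nΣb² − (Σb)² = 6792 − 5776 = 1016
r = -1450 / √(2477 × 1016) = -1450 / 1586.3896 ≈ -0.914

-0.914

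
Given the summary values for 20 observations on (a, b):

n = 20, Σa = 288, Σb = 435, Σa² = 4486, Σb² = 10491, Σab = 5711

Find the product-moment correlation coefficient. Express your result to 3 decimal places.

r = (nΣab − ΣaΣb) / √[(nΣa² − (Σa)²)(nΣb² − (Σb)²)]
Numerator: 20×5711 − 288×435 = -11060
Denominator: √[(89720 − 82944)(209820 − 189225)] = √[6776 × 20595] = 11813.2011
r = -11060 / 11813.2011 ≈ -0.936

-0.936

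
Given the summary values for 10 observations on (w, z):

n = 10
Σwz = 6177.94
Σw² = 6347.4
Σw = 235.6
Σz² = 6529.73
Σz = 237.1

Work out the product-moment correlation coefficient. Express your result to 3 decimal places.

0.696

r = (nΣwz − ΣwΣz) / √[(nΣw² − (Σw)²)(nΣz² − (Σz)²)]
Numerator: 10×6177.94 − 235.6×237.1 = 5918.64
Denominator: √[(63474 − 55507.36)(65297.3 − 56216.41)] = √[7966.64 × 9080.89] = 8505.5383
r = 5918.64 / 8505.5383 ≈ 0.696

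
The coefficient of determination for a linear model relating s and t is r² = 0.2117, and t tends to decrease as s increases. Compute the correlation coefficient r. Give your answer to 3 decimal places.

-0.460

|r| = √0.2117 = 0.460
The association is negative, so r = −0.460.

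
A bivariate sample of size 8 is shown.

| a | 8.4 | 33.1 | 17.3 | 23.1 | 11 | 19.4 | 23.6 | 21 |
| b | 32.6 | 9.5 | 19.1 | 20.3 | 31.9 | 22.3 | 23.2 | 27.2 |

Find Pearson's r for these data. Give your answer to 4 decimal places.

-0.8882

n = 8, Σa = 156.9, Σb = 186.1, Σa² = 3494.39, Σb² = 4722.89, Σab = 3289.89
nΣab − ΣaΣb = 26319.12 − 29199.09 = -2879.97
nΣa² − (Σa)² = 27955.12 − 24617.61 = 3337.51; nΣb² − (Σb)² = 37783.12 − 34633.21 = 3149.91
r = -2879.97 / √(3337.51 × 3149.91) = -2879.97 / 3242.3535 ≈ -0.8882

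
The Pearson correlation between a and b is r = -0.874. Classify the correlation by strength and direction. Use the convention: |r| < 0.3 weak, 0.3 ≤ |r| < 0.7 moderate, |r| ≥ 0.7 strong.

r = -0.874 < 0 so the relationship is negative.
|r| = 0.874, which falls in the strong range.

strong negative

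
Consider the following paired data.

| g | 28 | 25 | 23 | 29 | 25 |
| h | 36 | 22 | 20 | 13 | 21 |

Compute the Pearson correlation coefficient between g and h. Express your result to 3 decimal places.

0.097

n = 5, Σg = 130, Σh = 112, Σg² = 3404, Σh² = 2790, Σgh = 2920
nΣgh − ΣgΣh = 14600 − 14560 = 40
nΣg² − (Σg)² = 17020 − 16900 = 120; nΣh² − (Σh)² = 13950 − 12544 = 1406
r = 40 / √(120 × 1406) = 40 / 410.7554 ≈ 0.097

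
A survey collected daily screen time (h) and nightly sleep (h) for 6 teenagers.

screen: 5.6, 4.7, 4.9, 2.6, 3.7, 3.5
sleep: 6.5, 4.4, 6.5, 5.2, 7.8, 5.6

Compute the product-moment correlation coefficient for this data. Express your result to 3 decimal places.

n = 6, Σx = 25, Σy = 36, Σx² = 110.16, Σy² = 223.1, Σxy = 150.91
nΣxy − ΣxΣy = 905.46 − 900 = 5.46
nΣx² − (Σx)² = 660.96 − 625 = 35.96; nΣy² − (Σy)² = 1338.6 − 1296 = 42.6
r = 5.46 / √(35.96 × 42.6) = 5.46 / 39.1394 ≈ 0.140

0.140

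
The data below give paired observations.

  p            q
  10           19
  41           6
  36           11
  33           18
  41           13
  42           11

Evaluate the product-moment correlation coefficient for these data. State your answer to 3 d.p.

-0.736

n = 6, Σp = 203, Σq = 78, Σp² = 7611, Σq² = 1132, Σpq = 2421
nΣpq − ΣpΣq = 14526 − 15834 = -1308
nΣp² − (Σp)² = 45666 − 41209 = 4457; nΣq² − (Σq)² = 6792 − 6084 = 708
r = -1308 / √(4457 × 708) = -1308 / 1776.3885 ≈ -0.736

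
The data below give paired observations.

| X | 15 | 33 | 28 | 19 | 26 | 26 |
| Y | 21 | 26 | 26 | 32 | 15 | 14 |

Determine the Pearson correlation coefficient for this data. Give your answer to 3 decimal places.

n = 6, ΣX = 147, ΣY = 134, ΣX² = 3811, ΣY² = 3238, ΣXY = 3263
nΣXY − ΣXΣY = 19578 − 19698 = -120
nΣX² − (ΣX)² = 22866 − 21609 = 1257; nΣY² − (ΣY)² = 19428 − 17956 = 1472
r = -120 / √(1257 × 1472) = -120 / 1360.2588 ≈ -0.088

-0.088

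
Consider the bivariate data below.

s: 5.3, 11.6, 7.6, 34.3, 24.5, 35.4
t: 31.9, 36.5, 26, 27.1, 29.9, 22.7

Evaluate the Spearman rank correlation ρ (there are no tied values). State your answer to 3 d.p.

-0.543

Rank s: 1, 3, 2, 5, 4, 6
Rank t: 5, 6, 2, 3, 4, 1
d = rank(s) − rank(t): -4, -3, 0, 2, 0, 5; Σd² = 54
ρ = 1 − 6Σd² / [n(n²−1)] = 1 − 6×54 / (6×35) = 1 − 324/210 ≈ -0.543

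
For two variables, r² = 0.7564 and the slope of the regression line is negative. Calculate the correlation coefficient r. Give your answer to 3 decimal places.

-0.870

|r| = √0.7564 = 0.870
The association is negative, so r = −0.870.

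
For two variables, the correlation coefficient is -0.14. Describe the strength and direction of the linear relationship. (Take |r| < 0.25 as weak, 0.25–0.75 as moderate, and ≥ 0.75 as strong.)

weak negative

r = -0.14 < 0 so the relationship is negative.
|r| = 0.14, which falls in the weak range.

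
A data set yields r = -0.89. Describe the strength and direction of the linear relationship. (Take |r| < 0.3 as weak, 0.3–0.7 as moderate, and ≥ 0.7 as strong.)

r = -0.89 < 0 so the relationship is negative.
|r| = 0.89, which falls in the strong range.

strong negative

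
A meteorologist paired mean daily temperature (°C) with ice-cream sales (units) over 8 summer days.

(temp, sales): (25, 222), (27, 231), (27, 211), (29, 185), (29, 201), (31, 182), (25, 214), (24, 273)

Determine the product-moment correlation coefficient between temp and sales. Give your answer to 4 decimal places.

-0.8285

n = 8, Σx = 217, Σy = 1719, Σx² = 5927, Σy² = 375241, Σxy = 46222
nΣxy − ΣxΣy = 369776 − 373023 = -3247
nΣx² − (Σx)² = 47416 − 47089 = 327; nΣy² − (Σy)² = 3001928 − 2954961 = 46967
r = -3247 / √(327 × 46967) = -3247 / 3918.9551 ≈ -0.8285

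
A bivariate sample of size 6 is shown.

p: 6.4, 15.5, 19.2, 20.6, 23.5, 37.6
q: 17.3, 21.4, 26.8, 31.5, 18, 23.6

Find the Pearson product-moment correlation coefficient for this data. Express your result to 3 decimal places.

0.286

n = 6, Σp = 122.8, Σq = 138.6, Σp² = 3040.22, Σq² = 3348.7, Σpq = 2916.24
nΣpq − ΣpΣq = 17497.44 − 17020.08 = 477.36
nΣp² − (Σp)² = 18241.32 − 15079.84 = 3161.48; nΣq² − (Σq)² = 20092.2 − 19209.96 = 882.24
r = 477.36 / √(3161.48 × 882.24) = 477.36 / 1670.0851 ≈ 0.286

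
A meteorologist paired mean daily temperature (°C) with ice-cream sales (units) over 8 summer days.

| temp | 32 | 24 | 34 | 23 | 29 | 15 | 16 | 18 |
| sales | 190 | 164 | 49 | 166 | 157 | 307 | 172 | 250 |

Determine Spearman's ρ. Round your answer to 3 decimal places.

-0.714

Rank temp: 7, 5, 8, 4, 6, 1, 2, 3
Rank sales: 6, 3, 1, 4, 2, 8, 5, 7
d = rank(temp) − rank(sales): 1, 2, 7, 0, 4, -7, -3, -4; Σd² = 144
ρ = 1 − 6Σd² / [n(n²−1)] = 1 − 6×144 / (8×63) = 1 − 864/504 ≈ -0.714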